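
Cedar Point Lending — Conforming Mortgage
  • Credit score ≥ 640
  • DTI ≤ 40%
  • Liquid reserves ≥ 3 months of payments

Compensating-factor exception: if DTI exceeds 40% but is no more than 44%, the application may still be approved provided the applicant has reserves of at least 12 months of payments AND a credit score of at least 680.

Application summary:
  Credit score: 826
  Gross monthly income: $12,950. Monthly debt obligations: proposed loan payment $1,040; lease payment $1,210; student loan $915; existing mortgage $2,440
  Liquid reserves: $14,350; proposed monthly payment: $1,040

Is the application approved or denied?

Credit score 826 ≥ 640 (meets base)
Total debts = (1,040 + 1,210 + 915 + 2,440) = 5,605. DTI = 5,605/12,950 = 43.3% > 40% — standard DTI limit exceeded.
Reserves = 14,350/1,040 = 13.8 months ≥ 3
43.3% falls in the override range (40%–44%), so the compensating-factor test applies.
Override check — reserves: 13.8 mo (ok); score: 826 (ok).
Both override conditions satisfied; DTI exception granted.

Approved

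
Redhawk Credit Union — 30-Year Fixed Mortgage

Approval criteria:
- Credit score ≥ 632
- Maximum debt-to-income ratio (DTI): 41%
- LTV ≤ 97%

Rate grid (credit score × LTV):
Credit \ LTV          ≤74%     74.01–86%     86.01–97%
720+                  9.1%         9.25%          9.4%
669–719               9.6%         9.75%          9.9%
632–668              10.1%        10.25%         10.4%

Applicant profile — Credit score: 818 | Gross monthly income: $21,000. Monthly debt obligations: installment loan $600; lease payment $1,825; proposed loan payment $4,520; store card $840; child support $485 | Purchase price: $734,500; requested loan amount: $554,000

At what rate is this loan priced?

Credit score 818 ≥ 632; Total monthly debts = (600 + 1,825 + 4,520 + 840 + 485) = 8,270. DTI: 8,270 ÷ 21,000 = 39.4%, within the 41% cap
Loan-to-value = 554,000/734,500 = 75.4% — pass (97% max)
Credit 818 → row 720+; LTV 75.4% → column 74.01–86%. Grid cell → 9.25%.

9.25%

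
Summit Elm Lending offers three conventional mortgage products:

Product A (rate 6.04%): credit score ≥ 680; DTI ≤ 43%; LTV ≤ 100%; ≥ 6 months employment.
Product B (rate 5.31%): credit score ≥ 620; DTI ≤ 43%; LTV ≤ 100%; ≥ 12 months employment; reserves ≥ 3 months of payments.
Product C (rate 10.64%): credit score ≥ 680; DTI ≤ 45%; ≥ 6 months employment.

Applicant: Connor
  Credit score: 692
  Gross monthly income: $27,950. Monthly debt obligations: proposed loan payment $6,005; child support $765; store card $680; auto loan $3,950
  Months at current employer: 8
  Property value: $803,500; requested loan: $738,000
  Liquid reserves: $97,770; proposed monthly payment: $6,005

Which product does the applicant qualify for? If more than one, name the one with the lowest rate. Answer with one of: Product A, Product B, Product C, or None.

Product A

Total debts = (6,005 + 765 + 680 + 3,950) = 11,400; DTI = 11,400/27,950 = 40.8%.
LTV = 738,000/803,500 = 91.8%.
Reserves = 97,770/6,005 = 16.3 months.
Product A: score 692 ≥ 680; DTI 40.8% ≤ 43%; LTV 91.8% ≤ 100%; employment 8 ≥ 6 mo → qualifies.
Product B: score 692 ≥ 620; DTI 40.8% ≤ 43%; LTV 91.8% ≤ 100%; employment 8 < 12 mo; reserves 16.3 ≥ 3 mo → does not qualify.
Product C: score 692 ≥ 680; DTI 40.8% ≤ 45%; employment 8 ≥ 6 mo → qualifies.
Qualifying: Product A, Product C. Lowest rate is 6.04% → Product A.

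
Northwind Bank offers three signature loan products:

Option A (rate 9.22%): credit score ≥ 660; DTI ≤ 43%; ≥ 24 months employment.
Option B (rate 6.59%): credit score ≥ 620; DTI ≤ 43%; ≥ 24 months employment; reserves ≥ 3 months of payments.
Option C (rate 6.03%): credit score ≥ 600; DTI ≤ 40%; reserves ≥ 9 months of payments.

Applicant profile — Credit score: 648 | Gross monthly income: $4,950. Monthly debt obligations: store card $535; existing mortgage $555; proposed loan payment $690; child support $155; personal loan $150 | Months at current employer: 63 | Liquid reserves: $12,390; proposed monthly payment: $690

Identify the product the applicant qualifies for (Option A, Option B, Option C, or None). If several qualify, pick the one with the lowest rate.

Option B

Total debts = (535 + 555 + 690 + 155 + 150) = 2,085; DTI = 2,085/4,950 = 42.1%.
Reserves = 12,390/690 = 18.0 months.
Option A: score 648 < 660; DTI 42.1% ≤ 43%; employment 63 ≥ 24 mo → does not qualify.
Option B: score 648 ≥ 620; DTI 42.1% ≤ 43%; employment 63 ≥ 24 mo; reserves 18.0 ≥ 3 mo → qualifies.
Option C: score 648 ≥ 600; DTI 42.1% > 40%; reserves 18.0 ≥ 9 mo → does not qualify.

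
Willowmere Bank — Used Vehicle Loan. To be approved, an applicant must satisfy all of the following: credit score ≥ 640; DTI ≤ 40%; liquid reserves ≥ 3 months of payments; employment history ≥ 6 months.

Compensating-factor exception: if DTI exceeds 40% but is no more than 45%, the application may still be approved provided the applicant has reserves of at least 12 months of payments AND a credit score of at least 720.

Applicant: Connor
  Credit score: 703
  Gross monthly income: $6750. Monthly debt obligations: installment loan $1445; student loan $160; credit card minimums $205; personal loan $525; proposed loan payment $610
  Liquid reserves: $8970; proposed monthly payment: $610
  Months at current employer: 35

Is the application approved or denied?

Credit score 703 ≥ 640 (meets base)
Total debts = (1,445 + 160 + 205 + 525 + 610) = 2,945. DTI: 2,945 ÷ 6,750 = 43.6%, over the 40% base limit.
Reserves: 8,970 ÷ 610 = 14.7 months (meets 3-month minimum)
Employment 35 ≥ 6 months
DTI 43.6% is within the 40%–45% exception band; checking compensating factors.
Reserves 14.7 ≥ 12 months; credit score 703 < 720.
Override conditions not both satisfied; exception does not apply.

Denied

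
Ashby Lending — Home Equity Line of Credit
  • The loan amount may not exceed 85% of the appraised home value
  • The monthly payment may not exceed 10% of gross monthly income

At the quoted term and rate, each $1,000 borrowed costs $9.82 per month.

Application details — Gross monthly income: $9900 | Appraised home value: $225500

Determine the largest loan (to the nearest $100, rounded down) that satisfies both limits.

$100,800

Payment cap: 10% × $9,900 = $990/month.
At $9.82 per $1,000, that supports 990/9.82 × 1,000 ≈ $100,814 → $100,800.
LTV cap: 85% × $225,500 = $191,675 → $191,600.
Binding constraint: payment-to-income.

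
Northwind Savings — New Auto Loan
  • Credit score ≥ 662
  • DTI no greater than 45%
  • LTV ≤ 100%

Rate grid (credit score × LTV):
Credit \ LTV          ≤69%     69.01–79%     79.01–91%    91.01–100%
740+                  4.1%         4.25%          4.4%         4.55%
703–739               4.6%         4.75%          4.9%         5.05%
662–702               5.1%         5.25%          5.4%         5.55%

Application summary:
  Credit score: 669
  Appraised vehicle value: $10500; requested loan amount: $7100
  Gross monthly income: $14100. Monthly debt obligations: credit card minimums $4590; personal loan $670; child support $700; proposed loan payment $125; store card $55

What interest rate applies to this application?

5.1%

Credit score 669 ≥ 662; Total monthly debts = (4,590 + 670 + 700 + 125 + 55) = 6,140. DTI = 6,140/14,100 = 43.5% ≤ 45%
LTV = 7,100/10,500 = 67.6% ≤ 100%
Credit 669 → row 662–702; LTV 67.6% → column ≤69%. Grid cell → 5.1%.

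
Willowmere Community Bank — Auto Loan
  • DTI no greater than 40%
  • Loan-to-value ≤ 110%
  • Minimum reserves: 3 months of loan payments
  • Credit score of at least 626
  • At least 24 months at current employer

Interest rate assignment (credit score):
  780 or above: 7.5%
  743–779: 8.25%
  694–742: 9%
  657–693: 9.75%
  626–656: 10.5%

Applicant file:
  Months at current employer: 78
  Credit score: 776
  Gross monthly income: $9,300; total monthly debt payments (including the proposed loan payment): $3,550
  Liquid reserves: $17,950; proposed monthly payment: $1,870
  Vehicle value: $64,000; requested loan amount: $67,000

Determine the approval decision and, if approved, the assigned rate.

Credit score 776 ≥ 626 (meets minimum)
Employment 78 ≥ 24 months
Reserves: 17,950 ÷ 1,870 = 9.6 months (meets 3-month minimum)
DTI: 3,550 ÷ 9,300 = 38.2%, within the 40% cap
LTV = 67,000/64,000 = 104.7% ≤ 110%
All requirements met. Score 776 falls in the 743–779 tier → 8.25%.

Approved at 8.25%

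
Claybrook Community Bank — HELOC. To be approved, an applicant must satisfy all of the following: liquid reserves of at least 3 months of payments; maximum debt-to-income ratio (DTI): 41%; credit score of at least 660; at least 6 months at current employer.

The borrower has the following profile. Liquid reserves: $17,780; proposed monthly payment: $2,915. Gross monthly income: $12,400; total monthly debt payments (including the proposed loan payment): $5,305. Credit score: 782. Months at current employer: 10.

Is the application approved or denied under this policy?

Reserves = 17,780/2,915 = 6.1 months ≥ 3
DTI = 5,305/12,400 = 42.8% > 41%
Credit score 782 ≥ 660 (meets)
Employment 10 ≥ 6 months
Fails on DTI.

Denied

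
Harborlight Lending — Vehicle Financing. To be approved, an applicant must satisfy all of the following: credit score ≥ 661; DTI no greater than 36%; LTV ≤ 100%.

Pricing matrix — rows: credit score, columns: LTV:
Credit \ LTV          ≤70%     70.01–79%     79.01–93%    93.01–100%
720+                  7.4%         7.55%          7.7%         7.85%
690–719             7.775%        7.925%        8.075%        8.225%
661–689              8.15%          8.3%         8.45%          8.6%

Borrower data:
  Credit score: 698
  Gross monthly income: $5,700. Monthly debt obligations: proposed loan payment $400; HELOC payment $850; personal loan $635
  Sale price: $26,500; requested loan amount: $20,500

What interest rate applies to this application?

7.925%

Credit score 698 ≥ 661; Total monthly debts = (400 + 850 + 635) = 1,885. DTI: 1,885 ÷ 5,700 = 33.1%, within the 36% cap
LTV: 20,500 ÷ 26,500 = 77.4%, within 100% cap
Score 698 is in the 690–719 band; LTV 77.4% is in the 70.01–79% band → 7.925%.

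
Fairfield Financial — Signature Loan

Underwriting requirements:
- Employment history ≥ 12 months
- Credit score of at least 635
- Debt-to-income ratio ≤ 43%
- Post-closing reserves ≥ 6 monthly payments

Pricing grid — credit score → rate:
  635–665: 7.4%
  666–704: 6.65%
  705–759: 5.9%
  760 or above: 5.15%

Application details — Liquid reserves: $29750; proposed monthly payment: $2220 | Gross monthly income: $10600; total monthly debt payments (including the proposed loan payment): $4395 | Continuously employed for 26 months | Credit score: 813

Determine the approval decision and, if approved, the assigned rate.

Credit score 813 ≥ 635 (meets minimum)
DTI: 4,395 ÷ 10,600 = 41.5%, within the 43% cap
Reserves = 29,750/2,220 = 13.4 months ≥ 6
Employment 26 ≥ 12 months
All requirements met. Score 813 falls in the 760 or above tier → 5.15%.

Approved at 5.15%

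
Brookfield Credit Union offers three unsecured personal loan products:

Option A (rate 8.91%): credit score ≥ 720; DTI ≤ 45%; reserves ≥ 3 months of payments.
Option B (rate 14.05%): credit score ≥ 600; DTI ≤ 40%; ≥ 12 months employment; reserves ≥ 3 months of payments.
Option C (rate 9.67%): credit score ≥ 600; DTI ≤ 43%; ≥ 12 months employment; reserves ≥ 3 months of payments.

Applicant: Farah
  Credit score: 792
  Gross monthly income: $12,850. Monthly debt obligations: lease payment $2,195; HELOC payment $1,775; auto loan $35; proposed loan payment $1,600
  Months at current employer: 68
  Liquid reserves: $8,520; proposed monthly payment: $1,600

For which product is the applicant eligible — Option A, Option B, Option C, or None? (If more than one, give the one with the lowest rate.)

Option A

Total debts = (2,195 + 1,775 + 35 + 1,600) = 5,605; DTI = 5,605/12,850 = 43.6%.
Reserves = 8,520/1,600 = 5.3 months.
Option A: score 792 ≥ 720; DTI 43.6% ≤ 45%; reserves 5.3 ≥ 3 mo → qualifies.
Option B: score 792 ≥ 600; DTI 43.6% > 40%; employment 68 ≥ 12 mo; reserves 5.3 ≥ 3 mo → does not qualify.
Option C: score 792 ≥ 600; DTI 43.6% > 43%; employment 68 ≥ 12 mo; reserves 5.3 ≥ 3 mo → does not qualify.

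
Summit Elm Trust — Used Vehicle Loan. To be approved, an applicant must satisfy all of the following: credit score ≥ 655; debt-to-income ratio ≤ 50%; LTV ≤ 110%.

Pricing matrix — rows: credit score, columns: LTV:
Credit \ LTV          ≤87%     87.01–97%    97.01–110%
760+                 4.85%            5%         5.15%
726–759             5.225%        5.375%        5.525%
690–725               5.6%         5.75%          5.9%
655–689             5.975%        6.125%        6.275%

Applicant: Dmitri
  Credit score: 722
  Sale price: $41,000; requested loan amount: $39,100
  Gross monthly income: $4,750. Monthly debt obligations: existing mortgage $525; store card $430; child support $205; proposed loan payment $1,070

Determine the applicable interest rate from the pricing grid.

Credit score 722 ≥ 655; Total monthly debts = (525 + 430 + 205 + 1,070) = 2,230. DTI: 2,230 ÷ 4,750 = 46.9%, within the 50% cap
LTV: 39,100 ÷ 41,000 = 95.4%, within 110% cap
Row: 722 falls in 690–725. Column: 95.4% falls in 87.01–97%. Rate = 5.75%.

5.75%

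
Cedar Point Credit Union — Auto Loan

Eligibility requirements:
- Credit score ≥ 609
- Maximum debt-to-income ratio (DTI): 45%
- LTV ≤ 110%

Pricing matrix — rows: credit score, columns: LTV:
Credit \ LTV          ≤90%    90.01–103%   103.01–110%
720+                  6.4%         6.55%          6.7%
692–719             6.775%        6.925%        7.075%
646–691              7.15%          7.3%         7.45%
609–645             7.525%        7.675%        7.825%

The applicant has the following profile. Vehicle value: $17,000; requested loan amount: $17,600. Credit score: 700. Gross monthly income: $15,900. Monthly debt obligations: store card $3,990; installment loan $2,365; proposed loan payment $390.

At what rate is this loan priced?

7.075%

Credit score 700 ≥ 609; Total monthly debts = (3,990 + 2,365 + 390) = 6,745. Debt-to-income = 6,745/15,900 = 42.4% — meets 45% limit
Loan-to-value = 17,600/17,000 = 103.5% — pass (110% max)
Credit 700 → row 692–719; LTV 103.5% → column 103.01–110%. Grid cell → 7.075%.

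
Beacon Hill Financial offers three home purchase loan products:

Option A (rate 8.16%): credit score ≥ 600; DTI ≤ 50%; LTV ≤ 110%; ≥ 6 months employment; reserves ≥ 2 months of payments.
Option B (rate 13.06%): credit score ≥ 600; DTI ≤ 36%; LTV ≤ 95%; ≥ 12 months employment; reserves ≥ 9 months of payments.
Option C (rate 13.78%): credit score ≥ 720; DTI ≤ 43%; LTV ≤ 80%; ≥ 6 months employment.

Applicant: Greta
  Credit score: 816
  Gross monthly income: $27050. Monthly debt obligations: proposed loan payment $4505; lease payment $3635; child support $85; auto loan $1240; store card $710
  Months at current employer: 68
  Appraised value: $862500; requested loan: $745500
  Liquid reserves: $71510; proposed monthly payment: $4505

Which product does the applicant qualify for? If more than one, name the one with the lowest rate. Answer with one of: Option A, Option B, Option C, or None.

Total debts = (4,505 + 3,635 + 85 + 1,240 + 710) = 10,175; DTI = 10,175/27,050 = 37.6%.
LTV = 745,500/862,500 = 86.4%.
Reserves = 71,510/4,505 = 15.9 months.
Option A: score 816 ≥ 600; DTI 37.6% ≤ 50%; LTV 86.4% ≤ 110%; employment 68 ≥ 6 mo; reserves 15.9 ≥ 2 mo → qualifies.
Option B: score 816 ≥ 600; DTI 37.6% > 36%; LTV 86.4% ≤ 95%; employment 68 ≥ 12 mo; reserves 15.9 ≥ 9 mo → does not qualify.
Option C: score 816 ≥ 720; DTI 37.6% ≤ 43%; LTV 86.4% > 80%; employment 68 ≥ 6 mo → does not qualify.

Option A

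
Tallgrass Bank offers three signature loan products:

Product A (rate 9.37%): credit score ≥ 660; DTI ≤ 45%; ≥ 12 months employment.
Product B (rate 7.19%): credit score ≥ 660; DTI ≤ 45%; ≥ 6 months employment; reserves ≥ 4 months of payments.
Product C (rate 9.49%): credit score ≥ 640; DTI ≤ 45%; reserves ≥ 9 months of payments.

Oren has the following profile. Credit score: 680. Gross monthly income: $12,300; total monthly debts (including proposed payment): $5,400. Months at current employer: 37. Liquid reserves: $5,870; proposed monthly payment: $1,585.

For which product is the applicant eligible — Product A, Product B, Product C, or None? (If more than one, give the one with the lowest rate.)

Product A

DTI = 5,400/12,300 = 43.9%.
Reserves = 5,870/1,585 = 3.7 months.
Product A: score 680 ≥ 660; DTI 43.9% ≤ 45%; employment 37 ≥ 12 mo → qualifies.
Product B: score 680 ≥ 660; DTI 43.9% ≤ 45%; employment 37 ≥ 6 mo; reserves 3.7 < 4 mo → does not qualify.
Product C: score 680 ≥ 640; DTI 43.9% ≤ 45%; reserves 3.7 < 9 mo → does not qualify.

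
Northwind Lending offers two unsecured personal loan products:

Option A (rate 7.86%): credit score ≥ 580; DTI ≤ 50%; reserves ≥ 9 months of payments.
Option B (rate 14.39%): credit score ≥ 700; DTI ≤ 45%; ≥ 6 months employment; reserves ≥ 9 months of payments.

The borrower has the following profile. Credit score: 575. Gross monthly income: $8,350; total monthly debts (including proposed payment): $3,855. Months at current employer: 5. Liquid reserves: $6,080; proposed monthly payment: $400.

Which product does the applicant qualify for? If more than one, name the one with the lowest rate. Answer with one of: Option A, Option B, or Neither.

Neither

DTI = 3,855/8,350 = 46.2%.
Reserves = 6,080/400 = 15.2 months.
Option A: score 575 < 580; DTI 46.2% ≤ 50%; reserves 15.2 ≥ 9 mo → does not qualify.
Option B: score 575 < 700; DTI 46.2% > 45%; employment 5 < 6 mo; reserves 15.2 ≥ 9 mo → does not qualify.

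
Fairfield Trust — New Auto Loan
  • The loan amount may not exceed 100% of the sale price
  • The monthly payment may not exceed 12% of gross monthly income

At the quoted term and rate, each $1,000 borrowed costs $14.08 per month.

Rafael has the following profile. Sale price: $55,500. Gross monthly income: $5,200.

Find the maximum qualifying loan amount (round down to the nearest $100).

Payment cap: 12% × $5,200 = $624/month.
At $14.08 per $1,000, that supports 624/14.08 × 1,000 ≈ $44,318 → $44,300.
LTV cap: 100% × $55,500 = $55,500 → $55,500.
Binding constraint: payment-to-income.

$44,300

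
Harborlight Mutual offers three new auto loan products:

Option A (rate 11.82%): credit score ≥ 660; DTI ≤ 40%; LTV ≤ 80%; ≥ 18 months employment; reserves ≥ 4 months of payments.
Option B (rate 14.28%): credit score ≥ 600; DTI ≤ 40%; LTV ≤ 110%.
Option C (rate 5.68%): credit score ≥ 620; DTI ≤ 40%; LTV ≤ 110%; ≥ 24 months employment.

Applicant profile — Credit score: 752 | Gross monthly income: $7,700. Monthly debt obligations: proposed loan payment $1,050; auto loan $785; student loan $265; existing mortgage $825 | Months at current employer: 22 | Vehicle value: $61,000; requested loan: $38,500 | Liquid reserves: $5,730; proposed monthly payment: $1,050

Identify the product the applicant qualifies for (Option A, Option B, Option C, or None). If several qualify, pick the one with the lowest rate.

Option A

Total debts = (1,050 + 785 + 265 + 825) = 2,925; DTI = 2,925/7,700 = 38%.
LTV = 38,500/61,000 = 63.1%.
Reserves = 5,730/1,050 = 5.5 months.
Option A: score 752 ≥ 660; DTI 38% ≤ 40%; LTV 63.1% ≤ 80%; employment 22 ≥ 18 mo; reserves 5.5 ≥ 4 mo → qualifies.
Option B: score 752 ≥ 600; DTI 38% ≤ 40%; LTV 63.1% ≤ 110% → qualifies.
Option C: score 752 ≥ 620; DTI 38% ≤ 40%; LTV 63.1% ≤ 110%; employment 22 < 24 mo → does not qualify.
Qualifying: Option A, Option B. Lowest rate is 11.82% → Option A.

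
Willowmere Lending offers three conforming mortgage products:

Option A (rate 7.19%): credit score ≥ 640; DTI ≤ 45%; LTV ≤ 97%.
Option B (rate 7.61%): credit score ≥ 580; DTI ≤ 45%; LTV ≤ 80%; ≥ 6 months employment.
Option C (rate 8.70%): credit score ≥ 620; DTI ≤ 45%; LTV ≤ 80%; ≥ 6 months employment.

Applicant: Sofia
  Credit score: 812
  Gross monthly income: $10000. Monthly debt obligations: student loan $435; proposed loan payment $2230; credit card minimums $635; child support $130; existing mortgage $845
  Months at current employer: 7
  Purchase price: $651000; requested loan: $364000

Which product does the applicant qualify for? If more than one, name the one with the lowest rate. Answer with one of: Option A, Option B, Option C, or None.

Option A

Total debts = (435 + 2,230 + 635 + 130 + 845) = 4,275; DTI = 4,275/10,000 = 42.8%.
LTV = 364,000/651,000 = 55.9%.
Option A: score 812 ≥ 640; DTI 42.8% ≤ 45%; LTV 55.9% ≤ 97% → qualifies.
Option B: score 812 ≥ 580; DTI 42.8% ≤ 45%; LTV 55.9% ≤ 80%; employment 7 ≥ 6 mo → qualifies.
Option C: score 812 ≥ 620; DTI 42.8% ≤ 45%; LTV 55.9% ≤ 80%; employment 7 ≥ 6 mo → qualifies.
Qualifying: Option A, Option B, Option C. Lowest rate is 7.19% → Option A.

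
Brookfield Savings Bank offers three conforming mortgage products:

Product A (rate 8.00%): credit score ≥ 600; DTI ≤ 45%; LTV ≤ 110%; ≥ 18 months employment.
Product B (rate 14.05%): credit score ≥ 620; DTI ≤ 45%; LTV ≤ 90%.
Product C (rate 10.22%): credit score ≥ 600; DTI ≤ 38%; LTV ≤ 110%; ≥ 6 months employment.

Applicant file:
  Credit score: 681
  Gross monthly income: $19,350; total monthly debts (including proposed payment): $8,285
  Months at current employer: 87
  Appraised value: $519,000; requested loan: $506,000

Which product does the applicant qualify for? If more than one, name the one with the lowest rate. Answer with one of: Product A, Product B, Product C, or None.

DTI = 8,285/19,350 = 42.8%.
LTV = 506,000/519,000 = 97.5%.
Product A: score 681 ≥ 600; DTI 42.8% ≤ 45%; LTV 97.5% ≤ 110%; employment 87 ≥ 18 mo → qualifies.
Product B: score 681 ≥ 620; DTI 42.8% ≤ 45%; LTV 97.5% > 90% → does not qualify.
Product C: score 681 ≥ 600; DTI 42.8% > 38%; LTV 97.5% ≤ 110%; employment 87 ≥ 6 mo → does not qualify.

Product A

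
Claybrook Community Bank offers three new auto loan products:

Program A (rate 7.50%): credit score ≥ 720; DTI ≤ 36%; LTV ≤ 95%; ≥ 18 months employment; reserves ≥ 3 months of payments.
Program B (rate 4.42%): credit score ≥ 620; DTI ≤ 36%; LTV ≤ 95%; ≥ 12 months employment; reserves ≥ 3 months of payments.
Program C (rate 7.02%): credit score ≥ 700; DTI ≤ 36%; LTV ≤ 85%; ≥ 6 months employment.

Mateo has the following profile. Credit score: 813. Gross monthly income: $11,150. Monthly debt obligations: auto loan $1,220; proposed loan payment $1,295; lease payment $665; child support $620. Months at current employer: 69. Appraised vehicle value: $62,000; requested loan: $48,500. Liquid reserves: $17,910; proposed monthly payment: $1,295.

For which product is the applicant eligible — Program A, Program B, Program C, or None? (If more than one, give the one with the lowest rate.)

Program B

Total debts = (1,220 + 1,295 + 665 + 620) = 3,800; DTI = 3,800/11,150 = 34.1%.
LTV = 48,500/62,000 = 78.2%.
Reserves = 17,910/1,295 = 13.8 months.
Program A: score 813 ≥ 720; DTI 34.1% ≤ 36%; LTV 78.2% ≤ 95%; employment 69 ≥ 18 mo; reserves 13.8 ≥ 3 mo → qualifies.
Program B: score 813 ≥ 620; DTI 34.1% ≤ 36%; LTV 78.2% ≤ 95%; employment 69 ≥ 12 mo; reserves 13.8 ≥ 3 mo → qualifies.
Program C: score 813 ≥ 700; DTI 34.1% ≤ 36%; LTV 78.2% ≤ 85%; employment 69 ≥ 6 mo → qualifies.
Qualifying: Program A, Program B, Program C. Lowest rate is 4.42% → Program B.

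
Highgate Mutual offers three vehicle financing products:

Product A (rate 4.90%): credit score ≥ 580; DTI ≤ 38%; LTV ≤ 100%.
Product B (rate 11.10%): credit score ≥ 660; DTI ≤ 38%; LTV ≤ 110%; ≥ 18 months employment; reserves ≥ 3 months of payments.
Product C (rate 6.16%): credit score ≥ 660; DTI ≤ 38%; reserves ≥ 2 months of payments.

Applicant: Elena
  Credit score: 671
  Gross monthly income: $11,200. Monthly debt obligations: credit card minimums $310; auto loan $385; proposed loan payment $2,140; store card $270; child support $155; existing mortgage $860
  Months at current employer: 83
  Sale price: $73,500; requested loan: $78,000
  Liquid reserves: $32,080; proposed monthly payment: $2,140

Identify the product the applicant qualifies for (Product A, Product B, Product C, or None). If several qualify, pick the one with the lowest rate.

Product C

Total debts = (310 + 385 + 2,140 + 270 + 155 + 860) = 4,120; DTI = 4,120/11,200 = 36.8%.
LTV = 78,000/73,500 = 106.1%.
Reserves = 32,080/2,140 = 15.0 months.
Product A: score 671 ≥ 580; DTI 36.8% ≤ 38%; LTV 106.1% > 100% → does not qualify.
Product B: score 671 ≥ 660; DTI 36.8% ≤ 38%; LTV 106.1% ≤ 110%; employment 83 ≥ 18 mo; reserves 15.0 ≥ 3 mo → qualifies.
Product C: score 671 ≥ 660; DTI 36.8% ≤ 38%; reserves 15.0 ≥ 2 mo → qualifies.
Qualifying: Product B, Product C. Lowest rate is 6.16% → Product C.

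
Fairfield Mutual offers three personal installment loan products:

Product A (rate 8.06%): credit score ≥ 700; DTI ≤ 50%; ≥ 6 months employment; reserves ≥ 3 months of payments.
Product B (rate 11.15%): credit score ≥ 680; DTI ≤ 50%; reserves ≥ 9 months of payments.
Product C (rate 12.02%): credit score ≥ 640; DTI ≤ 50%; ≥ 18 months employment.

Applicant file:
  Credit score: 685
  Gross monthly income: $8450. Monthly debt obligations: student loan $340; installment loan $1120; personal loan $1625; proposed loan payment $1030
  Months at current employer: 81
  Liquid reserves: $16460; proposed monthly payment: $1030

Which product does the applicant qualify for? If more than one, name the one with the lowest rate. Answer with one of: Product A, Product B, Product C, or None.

Product B

Total debts = (340 + 1,120 + 1,625 + 1,030) = 4,115; DTI = 4,115/8,450 = 48.7%.
Reserves = 16,460/1,030 = 16.0 months.
Product A: score 685 < 700; DTI 48.7% ≤ 50%; employment 81 ≥ 6 mo; reserves 16.0 ≥ 3 mo → does not qualify.
Product B: score 685 ≥ 680; DTI 48.7% ≤ 50%; reserves 16.0 ≥ 9 mo → qualifies.
Product C: score 685 ≥ 640; DTI 48.7% ≤ 50%; employment 81 ≥ 18 mo → qualifies.
Qualifying: Product B, Product C. Lowest rate is 11.15% → Product B.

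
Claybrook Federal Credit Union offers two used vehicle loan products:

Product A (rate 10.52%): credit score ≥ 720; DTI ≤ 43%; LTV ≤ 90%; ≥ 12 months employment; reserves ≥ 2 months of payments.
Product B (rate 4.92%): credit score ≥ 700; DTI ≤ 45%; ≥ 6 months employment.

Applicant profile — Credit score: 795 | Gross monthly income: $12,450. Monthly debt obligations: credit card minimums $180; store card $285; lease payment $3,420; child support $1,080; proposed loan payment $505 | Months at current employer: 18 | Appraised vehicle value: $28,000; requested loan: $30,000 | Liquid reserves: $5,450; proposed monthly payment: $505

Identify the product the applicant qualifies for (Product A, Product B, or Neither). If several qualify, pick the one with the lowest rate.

Total debts = (180 + 285 + 3,420 + 1,080 + 505) = 5,470; DTI = 5,470/12,450 = 43.9%.
LTV = 30,000/28,000 = 107.1%.
Reserves = 5,450/505 = 10.8 months.
Product A: score 795 ≥ 720; DTI 43.9% > 43%; LTV 107.1% > 90%; employment 18 ≥ 12 mo; reserves 10.8 ≥ 2 mo → does not qualify.
Product B: score 795 ≥ 700; DTI 43.9% ≤ 45%; employment 18 ≥ 6 mo → qualifies.

Product B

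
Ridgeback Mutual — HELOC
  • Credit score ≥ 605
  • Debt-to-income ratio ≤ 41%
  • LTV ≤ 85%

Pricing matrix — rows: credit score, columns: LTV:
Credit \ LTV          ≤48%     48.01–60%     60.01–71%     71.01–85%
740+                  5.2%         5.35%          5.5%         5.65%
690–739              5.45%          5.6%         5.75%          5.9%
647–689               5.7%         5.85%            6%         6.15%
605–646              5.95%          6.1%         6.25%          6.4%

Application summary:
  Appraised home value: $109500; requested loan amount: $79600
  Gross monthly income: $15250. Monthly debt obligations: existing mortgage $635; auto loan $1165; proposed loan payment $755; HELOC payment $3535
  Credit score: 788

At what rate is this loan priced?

5.65%

Credit score 788 ≥ 605; Total monthly debts = (635 + 1,165 + 755 + 3,535) = 6,090. Debt-to-income = 6,090/15,250 = 39.9% — meets 41% limit
LTV: 79,600 ÷ 109,500 = 72.7%, within 85% cap
Score 788 is in the 740+ band; LTV 72.7% is in the 71.01–85% band → 5.65%.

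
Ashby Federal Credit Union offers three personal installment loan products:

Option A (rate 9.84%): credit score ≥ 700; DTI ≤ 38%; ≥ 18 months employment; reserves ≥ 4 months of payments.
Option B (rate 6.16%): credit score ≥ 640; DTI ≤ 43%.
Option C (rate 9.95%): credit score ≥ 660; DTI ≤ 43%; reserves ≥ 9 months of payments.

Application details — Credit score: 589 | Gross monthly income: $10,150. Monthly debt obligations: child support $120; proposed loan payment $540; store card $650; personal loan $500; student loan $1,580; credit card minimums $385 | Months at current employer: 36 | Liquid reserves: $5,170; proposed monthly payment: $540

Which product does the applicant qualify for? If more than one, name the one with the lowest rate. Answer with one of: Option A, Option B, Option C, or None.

None

Total debts = (120 + 540 + 650 + 500 + 1,580 + 385) = 3,775; DTI = 3,775/10,150 = 37.2%.
Reserves = 5,170/540 = 9.6 months.
Option A: score 589 < 700; DTI 37.2% ≤ 38%; employment 36 ≥ 18 mo; reserves 9.6 ≥ 4 mo → does not qualify.
Option B: score 589 < 640; DTI 37.2% ≤ 43% → does not qualify.
Option C: score 589 < 660; DTI 37.2% ≤ 43%; reserves 9.6 ≥ 9 mo → does not qualify.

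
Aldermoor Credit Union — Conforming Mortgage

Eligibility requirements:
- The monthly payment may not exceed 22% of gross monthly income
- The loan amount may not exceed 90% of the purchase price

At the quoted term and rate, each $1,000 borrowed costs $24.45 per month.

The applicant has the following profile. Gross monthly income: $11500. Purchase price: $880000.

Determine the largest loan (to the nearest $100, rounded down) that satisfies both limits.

Payment cap: 22% × $11,500 = $2,530/month.
At $24.45 per $1,000, that supports 2,530/24.45 × 1,000 ≈ $103,476 → $103,400.
LTV cap: 90% × $880,000 = $792,000 → $792,000.
Binding constraint: payment-to-income.

$103,400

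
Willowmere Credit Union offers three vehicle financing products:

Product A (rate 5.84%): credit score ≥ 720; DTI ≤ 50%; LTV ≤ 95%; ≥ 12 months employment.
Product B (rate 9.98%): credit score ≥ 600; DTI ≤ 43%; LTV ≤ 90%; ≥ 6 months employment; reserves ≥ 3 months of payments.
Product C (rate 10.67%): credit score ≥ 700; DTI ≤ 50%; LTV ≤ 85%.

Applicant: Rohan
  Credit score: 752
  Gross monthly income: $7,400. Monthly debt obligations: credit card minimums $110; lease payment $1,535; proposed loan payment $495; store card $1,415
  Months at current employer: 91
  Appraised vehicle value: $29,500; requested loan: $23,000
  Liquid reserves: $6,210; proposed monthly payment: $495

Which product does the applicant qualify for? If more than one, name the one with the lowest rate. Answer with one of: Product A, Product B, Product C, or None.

Total debts = (110 + 1,535 + 495 + 1,415) = 3,555; DTI = 3,555/7,400 = 48%.
LTV = 23,000/29,500 = 78%.
Reserves = 6,210/495 = 12.5 months.
Product A: score 752 ≥ 720; DTI 48% ≤ 50%; LTV 78% ≤ 95%; employment 91 ≥ 12 mo → qualifies.
Product B: score 752 ≥ 600; DTI 48% > 43%; LTV 78% ≤ 90%; employment 91 ≥ 6 mo; reserves 12.5 ≥ 3 mo → does not qualify.
Product C: score 752 ≥ 700; DTI 48% ≤ 50%; LTV 78% ≤ 85% → qualifies.
Qualifying: Product A, Product C. Lowest rate is 5.84% → Product A.

Product A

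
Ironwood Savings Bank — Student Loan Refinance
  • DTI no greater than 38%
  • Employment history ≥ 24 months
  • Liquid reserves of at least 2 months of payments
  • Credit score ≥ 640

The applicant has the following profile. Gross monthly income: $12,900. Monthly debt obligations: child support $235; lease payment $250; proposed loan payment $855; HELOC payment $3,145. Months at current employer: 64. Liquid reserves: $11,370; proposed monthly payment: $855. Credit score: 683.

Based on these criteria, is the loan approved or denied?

Total monthly debts = (235 + 250 + 855 + 3,145) = 4,485. DTI = 4,485/12,900 = 34.8% ≤ 38%
Employment 64 ≥ 24 months
Liquid reserves cover 11,370/855 = 13.3 months — ≥ 2 required
Credit score 683 ≥ 640 (meets)
All criteria satisfied.

Approved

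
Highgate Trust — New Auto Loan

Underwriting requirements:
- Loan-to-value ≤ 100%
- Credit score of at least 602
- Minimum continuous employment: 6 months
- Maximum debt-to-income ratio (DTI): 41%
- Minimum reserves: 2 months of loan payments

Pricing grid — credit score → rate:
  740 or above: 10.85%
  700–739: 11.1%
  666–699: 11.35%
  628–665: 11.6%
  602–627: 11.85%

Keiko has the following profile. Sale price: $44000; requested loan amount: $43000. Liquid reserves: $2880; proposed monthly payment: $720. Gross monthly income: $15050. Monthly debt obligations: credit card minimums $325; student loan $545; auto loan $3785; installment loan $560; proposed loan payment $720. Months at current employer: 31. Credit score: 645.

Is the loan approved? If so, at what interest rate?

Credit score 645 ≥ 602 (meets minimum)
Loan-to-value = 43,000/44,000 = 97.7% — pass (100% max)
Reserves: 2,880 ÷ 720 = 4.0 months (meets 2-month minimum)
Total monthly debts = (325 + 545 + 3,785 + 560 + 720) = 5,935. DTI = 5,935/15,050 = 39.4% ≤ 41%
Employment 31 ≥ 6 months
All requirements met. Score 645 falls in the 628–665 tier → 11.6%.

Approved at 11.6%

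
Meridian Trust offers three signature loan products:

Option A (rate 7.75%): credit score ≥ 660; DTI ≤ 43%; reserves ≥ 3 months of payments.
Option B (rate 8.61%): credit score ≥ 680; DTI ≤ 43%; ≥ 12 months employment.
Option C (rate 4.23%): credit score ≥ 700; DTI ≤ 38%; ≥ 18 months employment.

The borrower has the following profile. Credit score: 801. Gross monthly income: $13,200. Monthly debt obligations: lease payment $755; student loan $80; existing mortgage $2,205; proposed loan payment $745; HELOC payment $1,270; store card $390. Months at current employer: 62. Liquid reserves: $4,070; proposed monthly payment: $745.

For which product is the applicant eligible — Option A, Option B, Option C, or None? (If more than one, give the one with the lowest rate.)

Option A

Total debts = (755 + 80 + 2,205 + 745 + 1,270 + 390) = 5,445; DTI = 5,445/13,200 = 41.2%.
Reserves = 4,070/745 = 5.5 months.
Option A: score 801 ≥ 660; DTI 41.2% ≤ 43%; reserves 5.5 ≥ 3 mo → qualifies.
Option B: score 801 ≥ 680; DTI 41.2% ≤ 43%; employment 62 ≥ 12 mo → qualifies.
Option C: score 801 ≥ 700; DTI 41.2% > 38%; employment 62 ≥ 18 mo → does not qualify.
Qualifying: Option A, Option B. Lowest rate is 7.75% → Option A.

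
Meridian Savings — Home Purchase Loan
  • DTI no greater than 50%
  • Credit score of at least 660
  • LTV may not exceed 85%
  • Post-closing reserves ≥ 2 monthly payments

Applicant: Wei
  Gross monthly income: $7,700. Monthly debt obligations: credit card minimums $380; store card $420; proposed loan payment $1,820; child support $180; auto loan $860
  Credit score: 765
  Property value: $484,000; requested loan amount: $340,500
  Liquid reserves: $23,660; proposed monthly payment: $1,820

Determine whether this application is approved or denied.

Approved

Total monthly debts = (380 + 420 + 1,820 + 180 + 860) = 3,660. DTI = 3,660/7,700 = 47.5% ≤ 50%
Credit score 765 ≥ 660 (meets)
LTV: 340,500 ÷ 484,000 = 70.4%, within 85% cap
Liquid reserves cover 23,660/1,820 = 13.0 months — ≥ 2 required
All criteria satisfied.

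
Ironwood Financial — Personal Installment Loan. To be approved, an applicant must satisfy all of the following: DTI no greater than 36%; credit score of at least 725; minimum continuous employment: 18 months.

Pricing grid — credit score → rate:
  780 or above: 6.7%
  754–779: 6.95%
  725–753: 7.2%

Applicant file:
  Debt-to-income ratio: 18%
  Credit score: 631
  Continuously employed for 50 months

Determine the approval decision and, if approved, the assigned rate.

Denied

Credit score 631 < 725 (below minimum)
Employment 50 ≥ 18 months
DTI 18% is within the 36% limit
Not all requirements met → denied.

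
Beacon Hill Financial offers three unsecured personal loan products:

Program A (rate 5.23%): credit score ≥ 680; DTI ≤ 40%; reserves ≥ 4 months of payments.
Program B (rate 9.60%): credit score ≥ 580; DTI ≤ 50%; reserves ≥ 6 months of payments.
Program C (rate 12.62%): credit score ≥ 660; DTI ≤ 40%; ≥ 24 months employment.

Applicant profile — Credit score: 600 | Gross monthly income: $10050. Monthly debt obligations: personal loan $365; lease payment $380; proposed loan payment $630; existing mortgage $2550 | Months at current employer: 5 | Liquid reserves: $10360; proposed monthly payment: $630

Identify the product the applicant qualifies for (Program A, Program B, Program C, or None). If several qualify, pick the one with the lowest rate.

Total debts = (365 + 380 + 630 + 2,550) = 3,925; DTI = 3,925/10,050 = 39.1%.
Reserves = 10,360/630 = 16.4 months.
Program A: score 600 < 680; DTI 39.1% ≤ 40%; reserves 16.4 ≥ 4 mo → does not qualify.
Program B: score 600 ≥ 580; DTI 39.1% ≤ 50%; reserves 16.4 ≥ 6 mo → qualifies.
Program C: score 600 < 660; DTI 39.1% ≤ 40%; employment 5 < 24 mo → does not qualify.

Program B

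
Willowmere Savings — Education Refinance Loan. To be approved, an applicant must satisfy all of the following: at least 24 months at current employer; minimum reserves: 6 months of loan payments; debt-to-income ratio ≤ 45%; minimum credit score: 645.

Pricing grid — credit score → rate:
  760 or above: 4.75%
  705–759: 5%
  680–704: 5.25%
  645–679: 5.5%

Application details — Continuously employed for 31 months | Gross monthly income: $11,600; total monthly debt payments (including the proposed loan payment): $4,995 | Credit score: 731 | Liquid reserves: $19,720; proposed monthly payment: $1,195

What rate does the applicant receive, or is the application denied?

Credit score 731 ≥ 645 (meets minimum)
Employment 31 ≥ 24 months
DTI = 4,995/11,600 = 43.1% ≤ 45%
Reserves = 19,720/1,195 = 16.5 months ≥ 6
All requirements met. Score 731 falls in the 705–759 tier → 5%.

Approved at 5%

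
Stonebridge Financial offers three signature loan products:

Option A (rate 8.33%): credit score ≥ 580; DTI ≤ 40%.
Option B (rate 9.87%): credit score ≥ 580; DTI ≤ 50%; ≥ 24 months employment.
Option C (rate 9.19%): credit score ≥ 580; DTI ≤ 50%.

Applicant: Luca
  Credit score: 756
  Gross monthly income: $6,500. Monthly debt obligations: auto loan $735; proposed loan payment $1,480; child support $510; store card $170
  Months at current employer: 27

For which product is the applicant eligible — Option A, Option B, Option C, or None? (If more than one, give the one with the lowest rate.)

Option C

Total debts = (735 + 1,480 + 510 + 170) = 2,895; DTI = 2,895/6,500 = 44.5%.
Option A: score 756 ≥ 580; DTI 44.5% > 40% → does not qualify.
Option B: score 756 ≥ 580; DTI 44.5% ≤ 50%; employment 27 ≥ 24 mo → qualifies.
Option C: score 756 ≥ 580; DTI 44.5% ≤ 50% → qualifies.
Qualifying: Option B, Option C. Lowest rate is 9.19% → Option C.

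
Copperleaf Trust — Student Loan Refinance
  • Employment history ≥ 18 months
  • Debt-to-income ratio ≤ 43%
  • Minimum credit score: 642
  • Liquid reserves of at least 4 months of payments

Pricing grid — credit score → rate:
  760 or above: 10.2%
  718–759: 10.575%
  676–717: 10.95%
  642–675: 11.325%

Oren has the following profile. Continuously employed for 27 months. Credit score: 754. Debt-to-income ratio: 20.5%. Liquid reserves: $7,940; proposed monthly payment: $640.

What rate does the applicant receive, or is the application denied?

Approved at 10.575%

Credit score 754 ≥ 642 (meets minimum)
Employment 27 ≥ 18 months
Reserves: 7,940 ÷ 640 = 12.4 months (meets 4-month minimum)
DTI 20.5% is within the 43% limit
All requirements met. Score 754 falls in the 718–759 tier → 10.575%.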